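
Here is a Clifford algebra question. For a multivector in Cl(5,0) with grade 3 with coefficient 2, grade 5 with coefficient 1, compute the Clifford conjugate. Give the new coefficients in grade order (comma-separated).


Clifford conjugate sign for grade k: (-1)^(k(k+1)/2)
Grade 3: (-1)^(3*4/2) = (-1)^6 = 1, coeff 2 -> 2
Grade 5: (-1)^(5*6/2) = (-1)^15 = -1, coeff 1 -> -1
Conjugated coefficients: 2, -1


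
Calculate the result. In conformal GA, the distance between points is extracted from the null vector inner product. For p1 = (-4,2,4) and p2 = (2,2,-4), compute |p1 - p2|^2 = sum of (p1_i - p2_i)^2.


p1 - p2 = (-6, 0, 8)
|p1 - p2|^2 = (-6)^2 + 0^2 + 8^2
= 36 + 0 + 64
= 100


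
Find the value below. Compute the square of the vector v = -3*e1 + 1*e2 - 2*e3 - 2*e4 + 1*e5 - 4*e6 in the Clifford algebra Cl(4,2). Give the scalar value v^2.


v^2 = sum of c_i^2 * e_i^2
Positive signature terms (e_i^2 = +1): (-3)^2 + 1^2 + (-2)^2 + (-2)^2 = 18
Negative signature terms (e_j^2 = -1): 1^2 + (-4)^2 = 17
v^2 = 18 - 17 = 1


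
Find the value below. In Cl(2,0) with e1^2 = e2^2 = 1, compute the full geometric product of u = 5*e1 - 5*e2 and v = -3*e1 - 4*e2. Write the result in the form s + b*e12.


Expand: (5*e1 - 5*e2)(-3*e1 - 4*e2)
= 5*(-3)*e1e1 + 5*(-4)*e1e2 + (-5)*(-3)*e2e1 + (-5)*(-4)*e2e2
Using e1^2 = e2^2 = 1, e2e1 = -e1e2:
Scalar part s = 5*(-3) + (-5)*(-4) = -15 + 20 = 5
Bivector part b = 5*(-4) - (-5)*(-3) = -20 - 15 = -35
uv = 5 - 35*e12


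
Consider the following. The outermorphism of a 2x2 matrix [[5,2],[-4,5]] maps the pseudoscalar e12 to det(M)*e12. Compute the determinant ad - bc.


The outermorphism of a linear map f sends e1^e2 to f(e1)^f(e2).
f(e1) = 5*e1 - 4*e2
f(e2) = 2*e1 + 5*e2
f(e1) ^ f(e2) = (5*e1 - 4*e2) ^ (2*e1 + 5*e2)
= 5*5*e12 + (-4)*2*e21
= (25 - (-8))*e12
= 33*e12
Coefficient = 33


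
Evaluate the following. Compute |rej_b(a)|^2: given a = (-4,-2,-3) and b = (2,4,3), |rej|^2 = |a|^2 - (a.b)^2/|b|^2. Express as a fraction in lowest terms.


|a|^2 = (-4)^2 + (-2)^2 + (-3)^2 = 29
|b|^2 = 2^2 + 4^2 + 3^2 = 29
a . b = (-4)*2 + (-2)*4 + (-3)*3 = -25
(a.b)^2 = (-25)^2 = 625
|rej|^2 = 29 - 625/29
= (841 - 625)/29
= 216/29
In lowest terms: 216/29


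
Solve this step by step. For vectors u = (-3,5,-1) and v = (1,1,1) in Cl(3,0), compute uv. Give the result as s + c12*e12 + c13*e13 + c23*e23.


In Cl(3,0): e_i^2 = 1, e_ie_j = -e_je_i for i != j.
Scalar part = u . v = (-3)*1 + 5*1 + (-1)*1
= -3 + 5 + (-1) = 1
e12 coeff = (-3)*1 - 5*1 = -3 - 5 = -8
e13 coeff = (-3)*1 - (-1)*1 = -3 - (-1) = -2
e23 coeff = 5*1 - (-1)*1 = 5 - (-1) = 6
uv = 1 - 8*e12 - 2*e13 + 6*e23


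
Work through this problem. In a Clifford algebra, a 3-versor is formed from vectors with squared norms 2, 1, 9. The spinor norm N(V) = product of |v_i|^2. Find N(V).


Spinor norm N(V) = |v1|^2 * |v2|^2 * ... * |v3|^2
= 2 * 1 * 9
Running product: 2, 2, 18
N(V) = 18


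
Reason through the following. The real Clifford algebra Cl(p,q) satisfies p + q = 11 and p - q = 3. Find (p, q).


We need p + q = 11 and p - q = 3.
Adding: 2p = 11 + 3 = 14, so p = 7.
Then q = 11 - 7 = 4.
(p, q) = (7, 4)


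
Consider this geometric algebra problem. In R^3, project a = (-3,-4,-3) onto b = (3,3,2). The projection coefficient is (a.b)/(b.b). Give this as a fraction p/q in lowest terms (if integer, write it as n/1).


Projection coefficient = (a . b) / (b . b)
a . b = (-3)*3 + (-4)*3 + (-3)*2
= -9 + (-12) + (-6) = -27
b . b = 3^2 + 3^2 + 2^2
= 9 + 9 + 4 = 22
Coefficient = -27/22
In lowest terms: -27/22


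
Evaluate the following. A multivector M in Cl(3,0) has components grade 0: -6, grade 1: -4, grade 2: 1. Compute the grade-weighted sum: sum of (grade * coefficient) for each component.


Grade-weighted sum = sum of grade_k * coefficient_k
0*(-6) = 0
1*(-4) = -4
2*1 = 2
Total = 0 + (-4) + 2 = -2


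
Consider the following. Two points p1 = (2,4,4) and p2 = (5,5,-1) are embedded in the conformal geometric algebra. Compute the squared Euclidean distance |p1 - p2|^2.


p1 - p2 = (-3, -1, 5)
|p1 - p2|^2 = (-3)^2 + (-1)^2 + 5^2
= 9 + 1 + 25
= 35


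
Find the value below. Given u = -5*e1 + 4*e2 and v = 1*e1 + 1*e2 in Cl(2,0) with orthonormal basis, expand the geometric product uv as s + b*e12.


Expand: (-5*e1 + 4*e2)(1*e1 + 1*e2)
= (-5)*1*e1e1 + (-5)*1*e1e2 + 4*1*e2e1 + 4*1*e2e2
Using e1^2 = e2^2 = 1, e2e1 = -e1e2:
Scalar part s = (-5)*1 + 4*1 = -5 + 4 = -1
Bivector part b = (-5)*1 - 4*1 = -5 - 4 = -9
uv = -1 - 9*e12


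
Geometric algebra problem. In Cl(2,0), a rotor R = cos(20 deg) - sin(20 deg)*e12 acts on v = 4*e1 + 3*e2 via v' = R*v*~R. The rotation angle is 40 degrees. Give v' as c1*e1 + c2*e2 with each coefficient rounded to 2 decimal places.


Rotor R = cos(20deg) - sin(20deg)*e12
Rotation angle theta = 2 * 20 = 40 degrees
v' = R*v*~R rotates v by theta.
cos(40deg) = 0.7660, sin(40deg) = 0.6428
v'_1 = 4*cos(40deg) - 3*sin(40deg)
= 4*0.7660 - 3*0.6428
= 1.14
v'_2 = 4*sin(40deg) + 3*cos(40deg)
= 4*0.6428 + 3*0.7660
= 4.87
v' = 1.14*e1 + 4.87*e2


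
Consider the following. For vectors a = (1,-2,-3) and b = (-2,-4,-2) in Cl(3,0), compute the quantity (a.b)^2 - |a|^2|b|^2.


a . b = 1*(-2) + (-2)*(-4) + (-3)*(-2)
= -2 + 8 + 6 = 12
|a|^2 = 1^2 + (-2)^2 + (-3)^2 = 14
|b|^2 = (-2)^2 + (-4)^2 + (-2)^2 = 24
(a.b)^2 = 12^2 = 144
|a|^2 * |b|^2 = 14 * 24 = 336
Result = 144 - 336 = -192


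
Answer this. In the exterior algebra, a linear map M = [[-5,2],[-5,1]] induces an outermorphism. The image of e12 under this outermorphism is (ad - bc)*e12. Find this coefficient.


The outermorphism of a linear map f sends e1^e2 to f(e1)^f(e2).
f(e1) = -5*e1 - 5*e2
f(e2) = 2*e1 + 1*e2
f(e1) ^ f(e2) = (-5*e1 - 5*e2) ^ (2*e1 + 1*e2)
= (-5)*1*e12 + (-5)*2*e21
= (-5 - (-10))*e12
= 5*e12
Coefficient = 5


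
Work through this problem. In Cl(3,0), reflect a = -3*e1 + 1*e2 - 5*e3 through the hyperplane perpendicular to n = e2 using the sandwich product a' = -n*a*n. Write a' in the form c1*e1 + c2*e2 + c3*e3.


Reflection formula: a' = -n*a*n, with n = e2 (unit vector, n^2 = 1).
For reflection through hyperplane perp to e2:
The component along e2 flips sign, others stay.
a = (-3, 1, -5)
a' = (-3, -1, -5)
a' = -3*e1 - 1*e2 - 5*e3


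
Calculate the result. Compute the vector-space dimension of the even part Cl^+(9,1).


Even subalgebra dimension = 2^(n-1)
n = 9 + 1 = 10
2^(10 - 1) = 2^9 = 512
Verification: sum of C(10,k) for even k = 1 + 45 + 210 + 210 + 45 + 1 = 512
Result = 512


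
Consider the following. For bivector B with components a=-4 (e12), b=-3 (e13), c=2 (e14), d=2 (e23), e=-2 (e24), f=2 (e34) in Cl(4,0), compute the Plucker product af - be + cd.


Plucker relation: af - be + cd
a*f = (-4)*2 = -8
b*e = (-3)*(-2) = 6
c*d = 2*2 = 4
af - be + cd = -8 - 6 + 4
= -10


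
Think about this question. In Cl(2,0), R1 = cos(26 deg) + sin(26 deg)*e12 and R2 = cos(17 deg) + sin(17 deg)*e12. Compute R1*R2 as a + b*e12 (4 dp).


Same-plane rotors commute and their half-angles add:
R1*R2 = cos(a1 + a2) + sin(a1 + a2)*e12.
a1 + a2 = 26 + 17 = 43 deg
cos(43 deg) = 0.7314
sin(43 deg) = 0.6820
R1*R2 = 0.7314 + 0.6820*e12


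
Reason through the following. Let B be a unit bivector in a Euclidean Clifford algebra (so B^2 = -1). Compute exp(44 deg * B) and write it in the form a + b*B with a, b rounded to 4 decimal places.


For a unit bivector B with B^2 = -1, the exponential series gives
e^(theta*B) = cos(theta) + sin(theta)*B (the GA analogue of Euler's formula).
theta = 44 degrees = 0.767945 rad
cos(44 deg) = 0.7193
sin(44 deg) = 0.6947
exp(theta*B) = 0.7193 + 0.6947*B


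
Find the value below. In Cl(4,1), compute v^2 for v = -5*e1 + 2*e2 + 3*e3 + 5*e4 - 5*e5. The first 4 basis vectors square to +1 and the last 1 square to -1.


v^2 = sum of c_i^2 * e_i^2
Positive signature terms (e_i^2 = +1): (-5)^2 + 2^2 + 3^2 + 5^2 = 63
Negative signature terms (e_j^2 = -1): (-5)^2 = 25
v^2 = 63 - 25 = 38


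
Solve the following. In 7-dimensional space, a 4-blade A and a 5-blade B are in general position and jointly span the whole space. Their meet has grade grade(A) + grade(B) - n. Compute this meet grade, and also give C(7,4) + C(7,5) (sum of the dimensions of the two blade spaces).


Meet grade = grade(A) + grade(B) - n
= 4 + 5 - 7 = 2
C(7,4) = 35
C(7,5) = 21
dim_A + dim_B = 35 + 21 = 56


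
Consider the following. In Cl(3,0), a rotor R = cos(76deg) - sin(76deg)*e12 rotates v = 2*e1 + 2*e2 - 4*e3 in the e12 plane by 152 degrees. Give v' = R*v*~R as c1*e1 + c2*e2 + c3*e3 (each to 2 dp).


Rotor R = cos(76deg) - sin(76deg)*e12
Rotation angle theta = 2 * 76 = 152 degrees in the e12 plane (e1 -> e2).
The component perpendicular to the plane (e3) is invariant: v'_3 = v3 = -4.00
cos(152deg) = -0.8829, sin(152deg) = 0.4695
v'_1 = v1*cos(theta) - v2*sin(theta) = 2*(-0.8829) - 2*0.4695 = -2.70
v'_2 = v1*sin(theta) + v2*cos(theta) = 2*0.4695 + 2*(-0.8829) = -0.83
v' = -2.70*e1 - 0.83*e2 - 4.00*e3


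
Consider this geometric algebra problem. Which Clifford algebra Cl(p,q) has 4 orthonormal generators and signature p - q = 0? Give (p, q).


We need p + q = 4 and p - q = 0.
Adding: 2p = 4 + 0 = 4, so p = 2.
Then q = 4 - 2 = 2.
(p, q) = (2, 2)


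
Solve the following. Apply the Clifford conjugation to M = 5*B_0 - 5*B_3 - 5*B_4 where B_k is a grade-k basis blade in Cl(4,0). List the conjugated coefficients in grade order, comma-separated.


Clifford conjugate sign for grade k: (-1)^(k(k+1)/2)
Grade 0: (-1)^(0*1/2) = (-1)^0 = 1, coeff 5 -> 5
Grade 3: (-1)^(3*4/2) = (-1)^6 = 1, coeff -5 -> -5
Grade 4: (-1)^(4*5/2) = (-1)^10 = 1, coeff -5 -> -5
Conjugated coefficients: 5, -5, -5


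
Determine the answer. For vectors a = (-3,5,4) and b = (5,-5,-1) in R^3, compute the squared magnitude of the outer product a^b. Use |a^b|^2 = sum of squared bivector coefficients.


a wedge b = (a1*b2 - a2*b1)*e12 + (a1*b3 - a3*b1)*e13 + (a2*b3 - a3*b2)*e23
e12 coeff: (-3)*(-5) - 5*5 = 15 - 25 = -10
e13 coeff: (-3)*(-1) - 4*5 = 3 - 20 = -17
e23 coeff: 5*(-1) - 4*(-5) = -5 - (-20) = 15
|a wedge b|^2 = (-10)^2 + (-17)^2 + 15^2
= 100 + 289 + 225
= 614


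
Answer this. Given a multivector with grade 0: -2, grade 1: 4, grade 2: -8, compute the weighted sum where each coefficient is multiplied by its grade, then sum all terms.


Grade-weighted sum = sum of grade_k * coefficient_k
0*(-2) = 0
1*4 = 4
2*(-8) = -16
Total = 0 + 4 + (-16) = -12


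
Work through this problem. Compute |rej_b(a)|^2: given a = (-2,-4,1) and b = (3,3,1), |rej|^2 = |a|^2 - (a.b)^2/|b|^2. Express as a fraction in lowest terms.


|a|^2 = (-2)^2 + (-4)^2 + 1^2 = 21
|b|^2 = 3^2 + 3^2 + 1^2 = 19
a . b = (-2)*3 + (-4)*3 + 1*1 = -17
(a.b)^2 = (-17)^2 = 289
|rej|^2 = 21 - 289/19
= (399 - 289)/19
= 110/19
In lowest terms: 110/19


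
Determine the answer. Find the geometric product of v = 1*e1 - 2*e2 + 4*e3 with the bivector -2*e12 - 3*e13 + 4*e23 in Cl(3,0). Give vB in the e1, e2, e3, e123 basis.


vB has grade-1 (vector) and grade-3 (trivector) parts: vB = (v _| B) + (v ^ B).
Vector part <vB>_1:
  e1: -v2*b12 - v3*b13 = -(-2)*(-2) - (4)*(-3) = 8
  e2: v1*b12 - v3*b23 = (1)*(-2) - (4)*(4) = -18
  e3: v1*b13 + v2*b23 = (1)*(-3) + (-2)*(4) = -11
Trivector part <vB>_3:
  e123: v1*b23 - v2*b13 + v3*b12 = (1)*(4) - (-2)*(-3) + (4)*(-2) = -10
vB = 8*e1 - 18*e2 - 11*e3 - 10*e123


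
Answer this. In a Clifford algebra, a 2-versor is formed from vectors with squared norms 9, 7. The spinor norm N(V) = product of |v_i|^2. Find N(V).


Spinor norm N(V) = |v1|^2 * |v2|^2 * ... * |v2|^2
= 9 * 7
Running product: 9, 63
N(V) = 63


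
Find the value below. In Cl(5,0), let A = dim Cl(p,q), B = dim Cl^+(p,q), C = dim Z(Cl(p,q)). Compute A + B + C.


n = 5 + 0 = 5
Total dim = 2^5 = 32
Even subalgebra dim = 2^4 = 16
n is odd, so center dim = 2
Sum = 32 + 16 + 2 = 50


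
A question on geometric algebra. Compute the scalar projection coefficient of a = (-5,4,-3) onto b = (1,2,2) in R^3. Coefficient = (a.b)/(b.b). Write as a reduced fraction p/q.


Projection coefficient = (a . b) / (b . b)
a . b = (-5)*1 + 4*2 + (-3)*2
= -5 + 8 + (-6) = -3
b . b = 1^2 + 2^2 + 2^2
= 1 + 4 + 4 = 9
Coefficient = -3/9
In lowest terms: -1/3


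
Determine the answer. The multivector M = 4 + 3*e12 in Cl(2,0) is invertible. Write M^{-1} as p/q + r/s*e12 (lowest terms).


M = 4 + 3*e12, where e12^2 = -1.
Since M commutes with its reverse ~M = a - b*e12, M * ~M = a^2 - b^2*e12^2 = a^2 + b^2.
So M^{-1} = ~M / (a^2 + b^2) = (a - b*e12)/(a^2 + b^2).
a^2 + b^2 = 16 + 9 = 25
Scalar part = 4/25 = 4/25
Bivector coeff = -3/25 = -3/25
M^{-1} = 4/25 - 3/25*e12


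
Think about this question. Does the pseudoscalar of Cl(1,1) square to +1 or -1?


The pseudoscalar I = e1...e_n (product of all n generators) of Cl(p,q) satisfies I^2 = (-1)^(q + n(n-1)/2).
p = 1, q = 1, n = p + q = 2
n(n-1)/2 = 2 * 1 / 2 = 1
Exponent = q + n(n-1)/2 = 1 + 1 = 2
I^2 = (-1)^2 = +1


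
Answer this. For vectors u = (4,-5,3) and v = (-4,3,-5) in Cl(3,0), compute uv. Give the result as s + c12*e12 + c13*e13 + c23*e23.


In Cl(3,0): e_i^2 = 1, e_ie_j = -e_je_i for i != j.
Scalar part = u . v = 4*(-4) + (-5)*3 + 3*(-5)
= -16 + (-15) + (-15) = -46
e12 coeff = 4*3 - (-5)*(-4) = 12 - 20 = -8
e13 coeff = 4*(-5) - 3*(-4) = -20 - (-12) = -8
e23 coeff = (-5)*(-5) - 3*3 = 25 - 9 = 16
uv = -46 - 8*e12 - 8*e13 + 16*e23


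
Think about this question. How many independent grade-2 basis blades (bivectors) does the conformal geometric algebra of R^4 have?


The conformal model of R^4 uses Cl(5,1) with m = 4 + 2 = 6 generators.
Number of grade-2 blades = C(m, 2) = C(6, 2)
= 6*5/2 = 15


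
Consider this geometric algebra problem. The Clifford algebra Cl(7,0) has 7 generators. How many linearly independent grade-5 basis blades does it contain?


Number of grade-k basis blades in Cl(p,q) with n = p + q is C(n, k).
n = 7 + 0 = 7
C(7, 5) = 7! / (5! * 2!)
= 5040 / (120 * 2)
= 21


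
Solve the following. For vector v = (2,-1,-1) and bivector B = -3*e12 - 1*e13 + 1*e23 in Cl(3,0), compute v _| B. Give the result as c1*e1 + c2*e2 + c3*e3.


Left contraction v _| B = <vB>_1 (grade-1 part of the geometric product vB).
Using e1_|e12 = e2, e2_|e12 = -e1, e1_|e13 = e3, e3_|e13 = -e1, e2_|e23 = e3, e3_|e23 = -e2:
e1 coeff: -v2*b12 - v3*b13 = -(-1)*(-3) - (-1)*(-1) = -4
e2 coeff: v1*b12 - v3*b23 = (2)*(-3) - (-1)*(1) = -5
e3 coeff: v1*b13 + v2*b23 = (2)*(-1) + (-1)*(1) = -3
v _| B = -4*e1 - 5*e2 - 3*e3


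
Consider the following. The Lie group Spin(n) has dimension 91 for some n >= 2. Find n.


dim Spin(n) = dim so(n) = n(n-1)/2.
Solve n(n-1)/2 = 91, i.e. n^2 - n - 182 = 0.
Discriminant = 1 + 8*91 = 729
n = (1 + sqrt(729))/2 = (1 + 27)/2 = 14


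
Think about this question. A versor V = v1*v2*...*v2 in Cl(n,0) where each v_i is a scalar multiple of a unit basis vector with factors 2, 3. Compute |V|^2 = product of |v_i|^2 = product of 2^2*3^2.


Each vector v_i has |v_i|^2 = s_i^2
Squared scales: 2^2 = 4, 3^2 = 9
|V|^2 = 4 * 9
= 36


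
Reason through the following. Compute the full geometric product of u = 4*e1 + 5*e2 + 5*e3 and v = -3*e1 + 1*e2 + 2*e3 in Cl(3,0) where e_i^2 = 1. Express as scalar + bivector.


In Cl(3,0): e_i^2 = 1, e_ie_j = -e_je_i for i != j.
Scalar part = u . v = 4*(-3) + 5*1 + 5*2
= -12 + 5 + 10 = 3
e12 coeff = 4*1 - 5*(-3) = 4 - (-15) = 19
e13 coeff = 4*2 - 5*(-3) = 8 - (-15) = 23
e23 coeff = 5*2 - 5*1 = 10 - 5 = 5
uv = 3 + 19*e12 + 23*e13 + 5*e23


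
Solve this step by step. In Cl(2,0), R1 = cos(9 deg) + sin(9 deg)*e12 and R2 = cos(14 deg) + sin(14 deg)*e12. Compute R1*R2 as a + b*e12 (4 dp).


Same-plane rotors commute and their half-angles add:
R1*R2 = cos(a1 + a2) + sin(a1 + a2)*e12.
a1 + a2 = 9 + 14 = 23 deg
cos(23 deg) = 0.9205
sin(23 deg) = 0.3907
R1*R2 = 0.9205 + 0.3907*e12


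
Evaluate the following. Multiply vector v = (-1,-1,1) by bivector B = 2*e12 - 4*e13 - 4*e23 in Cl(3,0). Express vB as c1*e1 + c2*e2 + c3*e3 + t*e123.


vB has grade-1 (vector) and grade-3 (trivector) parts: vB = (v _| B) + (v ^ B).
Vector part <vB>_1:
  e1: -v2*b12 - v3*b13 = -(-1)*(2) - (1)*(-4) = 6
  e2: v1*b12 - v3*b23 = (-1)*(2) - (1)*(-4) = 2
  e3: v1*b13 + v2*b23 = (-1)*(-4) + (-1)*(-4) = 8
Trivector part <vB>_3:
  e123: v1*b23 - v2*b13 + v3*b12 = (-1)*(-4) - (-1)*(-4) + (1)*(2) = 2
vB = 6*e1 + 2*e2 + 8*e3 + 2*e123


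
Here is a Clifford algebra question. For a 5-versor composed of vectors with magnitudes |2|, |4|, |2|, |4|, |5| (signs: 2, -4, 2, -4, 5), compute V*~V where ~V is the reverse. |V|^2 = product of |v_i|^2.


Each vector v_i has |v_i|^2 = s_i^2
Squared scales: 2^2 = 4, (-4)^2 = 16, 2^2 = 4, (-4)^2 = 16, 5^2 = 25
|V|^2 = 4 * 16 * 4 * 16 * 25
= 102400


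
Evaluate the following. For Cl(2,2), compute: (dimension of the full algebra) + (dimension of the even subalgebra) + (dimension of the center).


n = 2 + 2 = 4
Total dim = 2^4 = 16
Even subalgebra dim = 2^3 = 8
n is even, so center dim = 1
Sum = 16 + 8 + 1 = 25


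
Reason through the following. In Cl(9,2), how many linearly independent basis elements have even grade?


Even subalgebra dimension = 2^(n-1)
n = 9 + 2 = 11
2^(11 - 1) = 2^10 = 1024
Verification: sum of C(11,k) for even k = 1 + 55 + 330 + 462 + 165 + 11 = 1024
Result = 1024


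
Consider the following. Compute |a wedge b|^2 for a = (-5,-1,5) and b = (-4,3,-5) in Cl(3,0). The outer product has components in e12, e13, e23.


a wedge b = (a1*b2 - a2*b1)*e12 + (a1*b3 - a3*b1)*e13 + (a2*b3 - a3*b2)*e23
e12 coeff: (-5)*3 - (-1)*(-4) = -15 - 4 = -19
e13 coeff: (-5)*(-5) - 5*(-4) = 25 - (-20) = 45
e23 coeff: (-1)*(-5) - 5*3 = 5 - 15 = -10
|a wedge b|^2 = (-19)^2 + 45^2 + (-10)^2
= 361 + 2025 + 100
= 2486


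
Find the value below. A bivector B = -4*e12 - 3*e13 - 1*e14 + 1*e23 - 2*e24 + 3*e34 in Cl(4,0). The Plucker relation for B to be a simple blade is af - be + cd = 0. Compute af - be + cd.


Plucker relation: af - be + cd
a*f = (-4)*3 = -12
b*e = (-3)*(-2) = 6
c*d = (-1)*1 = -1
af - be + cd = -12 - 6 + (-1)
= -19


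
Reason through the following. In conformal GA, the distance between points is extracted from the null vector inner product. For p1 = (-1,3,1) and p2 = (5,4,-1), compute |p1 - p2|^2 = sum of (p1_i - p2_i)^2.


p1 - p2 = (-6, -1, 2)
|p1 - p2|^2 = (-6)^2 + (-1)^2 + 2^2
= 36 + 1 + 4
= 41


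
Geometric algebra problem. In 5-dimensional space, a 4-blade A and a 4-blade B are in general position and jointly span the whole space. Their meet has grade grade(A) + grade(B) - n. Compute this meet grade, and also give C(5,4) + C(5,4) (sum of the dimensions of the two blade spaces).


Meet grade = grade(A) + grade(B) - n
= 4 + 4 - 5 = 3
C(5,4) = 5
C(5,4) = 5
dim_A + dim_B = 5 + 5 = 10


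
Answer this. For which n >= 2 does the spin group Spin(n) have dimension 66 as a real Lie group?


dim Spin(n) = dim so(n) = n(n-1)/2.
Solve n(n-1)/2 = 66, i.e. n^2 - n - 132 = 0.
Discriminant = 1 + 8*66 = 529
n = (1 + sqrt(529))/2 = (1 + 23)/2 = 12


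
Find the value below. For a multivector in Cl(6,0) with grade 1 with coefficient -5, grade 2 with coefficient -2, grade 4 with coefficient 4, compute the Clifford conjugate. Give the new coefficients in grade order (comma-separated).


Clifford conjugate sign for grade k: (-1)^(k(k+1)/2)
Grade 1: (-1)^(1*2/2) = (-1)^1 = -1, coeff -5 -> 5
Grade 2: (-1)^(2*3/2) = (-1)^3 = -1, coeff -2 -> 2
Grade 4: (-1)^(4*5/2) = (-1)^10 = 1, coeff 4 -> 4
Conjugated coefficients: 5, 2, 4


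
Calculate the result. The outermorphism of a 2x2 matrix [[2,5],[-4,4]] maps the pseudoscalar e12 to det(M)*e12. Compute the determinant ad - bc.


The outermorphism of a linear map f sends e1^e2 to f(e1)^f(e2).
f(e1) = 2*e1 - 4*e2
f(e2) = 5*e1 + 4*e2
f(e1) ^ f(e2) = (2*e1 - 4*e2) ^ (5*e1 + 4*e2)
= 2*4*e12 + (-4)*5*e21
= (8 - (-20))*e12
= 28*e12
Coefficient = 28


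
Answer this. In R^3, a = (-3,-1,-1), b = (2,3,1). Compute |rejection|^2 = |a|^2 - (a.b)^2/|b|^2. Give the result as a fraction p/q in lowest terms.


|a|^2 = (-3)^2 + (-1)^2 + (-1)^2 = 11
|b|^2 = 2^2 + 3^2 + 1^2 = 14
a . b = (-3)*2 + (-1)*3 + (-1)*1 = -10
(a.b)^2 = (-10)^2 = 100
|rej|^2 = 11 - 100/14
= (154 - 100)/14
= 54/14
In lowest terms: 27/7


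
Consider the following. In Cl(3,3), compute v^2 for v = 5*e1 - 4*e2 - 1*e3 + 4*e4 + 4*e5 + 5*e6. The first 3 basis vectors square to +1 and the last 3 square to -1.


v^2 = sum of c_i^2 * e_i^2
Positive signature terms (e_i^2 = +1): 5^2 + (-4)^2 + (-1)^2 = 42
Negative signature terms (e_j^2 = -1): 4^2 + 4^2 + 5^2 = 57
v^2 = 42 - 57 = -15


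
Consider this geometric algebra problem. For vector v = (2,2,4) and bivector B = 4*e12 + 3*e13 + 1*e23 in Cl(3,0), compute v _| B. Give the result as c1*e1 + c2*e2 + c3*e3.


Left contraction v _| B = <vB>_1 (grade-1 part of the geometric product vB).
Using e1_|e12 = e2, e2_|e12 = -e1, e1_|e13 = e3, e3_|e13 = -e1, e2_|e23 = e3, e3_|e23 = -e2:
e1 coeff: -v2*b12 - v3*b13 = -(2)*(4) - (4)*(3) = -20
e2 coeff: v1*b12 - v3*b23 = (2)*(4) - (4)*(1) = 4
e3 coeff: v1*b13 + v2*b23 = (2)*(3) + (2)*(1) = 8
v _| B = -20*e1 + 4*e2 + 8*e3


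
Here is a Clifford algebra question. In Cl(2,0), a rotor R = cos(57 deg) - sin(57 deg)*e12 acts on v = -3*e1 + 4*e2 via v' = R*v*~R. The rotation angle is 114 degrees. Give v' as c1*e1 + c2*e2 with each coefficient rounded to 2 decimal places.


Rotor R = cos(57deg) - sin(57deg)*e12
Rotation angle theta = 2 * 57 = 114 degrees
v' = R*v*~R rotates v by theta.
cos(114deg) = -0.4067, sin(114deg) = 0.9135
v'_1 = -3*cos(114deg) - 4*sin(114deg)
= -3*(-0.4067) - 4*0.9135
= -2.43
v'_2 = -3*sin(114deg) + 4*cos(114deg)
= -3*0.9135 + 4*(-0.4067)
= -4.37
v' = -2.43*e1 - 4.37*e2


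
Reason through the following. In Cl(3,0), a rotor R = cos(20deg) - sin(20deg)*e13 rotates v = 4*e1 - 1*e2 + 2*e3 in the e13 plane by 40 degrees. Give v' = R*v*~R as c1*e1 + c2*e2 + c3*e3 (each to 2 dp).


Rotor R = cos(20deg) - sin(20deg)*e13
Rotation angle theta = 2 * 20 = 40 degrees in the e13 plane (e1 -> e3).
The component perpendicular to the plane (e2) is invariant: v'_2 = v2 = -1.00
cos(40deg) = 0.7660, sin(40deg) = 0.6428
v'_1 = v1*cos(theta) - v3*sin(theta) = 4*0.7660 - 2*0.6428 = 1.78
v'_3 = v1*sin(theta) + v3*cos(theta) = 4*0.6428 + 2*0.7660 = 4.10
v' = 1.78*e1 - 1.00*e2 + 4.10*e3


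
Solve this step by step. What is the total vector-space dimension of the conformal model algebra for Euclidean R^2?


The conformal model of R^2 uses Cl(3,1): the 2 Euclidean generators plus two extra orthogonal generators e+ (e+^2 = +1) and e- (e-^2 = -1), from which the null vectors e0, einf are built.
Number of generators m = 2 + 2 = 4.
dim Cl(p,q) = 2^m = 2^4 = 16


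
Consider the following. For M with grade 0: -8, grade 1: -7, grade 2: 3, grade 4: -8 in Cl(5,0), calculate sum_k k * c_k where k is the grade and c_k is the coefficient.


Grade-weighted sum = sum of grade_k * coefficient_k
0*(-8) = 0
1*(-7) = -7
2*3 = 6
4*(-8) = -32
Total = 0 + (-7) + 6 + (-32) = -33


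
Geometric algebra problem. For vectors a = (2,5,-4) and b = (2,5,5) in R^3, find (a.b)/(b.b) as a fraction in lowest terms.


Projection coefficient = (a . b) / (b . b)
a . b = 2*2 + 5*5 + (-4)*5
= 4 + 25 + (-20) = 9
b . b = 2^2 + 5^2 + 5^2
= 4 + 25 + 25 = 54
Coefficient = 9/54
In lowest terms: 1/6


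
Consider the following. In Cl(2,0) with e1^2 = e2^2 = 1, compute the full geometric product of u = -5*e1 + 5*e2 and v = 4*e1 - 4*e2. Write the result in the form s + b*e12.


Expand: (-5*e1 + 5*e2)(4*e1 - 4*e2)
= (-5)*4*e1e1 + (-5)*(-4)*e1e2 + 5*4*e2e1 + 5*(-4)*e2e2
Using e1^2 = e2^2 = 1, e2e1 = -e1e2:
Scalar part s = (-5)*4 + 5*(-4) = -20 + (-20) = -40
Bivector part b = (-5)*(-4) - 5*4 = 20 - 20 = 0
uv = -40 + 0*e12


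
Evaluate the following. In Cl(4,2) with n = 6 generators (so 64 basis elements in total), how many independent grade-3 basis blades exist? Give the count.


Number of grade-k basis blades in Cl(p,q) with n = p + q is C(n, k).
n = 4 + 2 = 6
C(6, 3) = 6! / (3! * 3!)
= 720 / (6 * 6)
= 20


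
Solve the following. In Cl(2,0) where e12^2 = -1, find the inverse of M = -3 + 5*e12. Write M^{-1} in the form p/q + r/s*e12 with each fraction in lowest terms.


M = -3 + 5*e12, where e12^2 = -1.
Since M commutes with its reverse ~M = a - b*e12, M * ~M = a^2 - b^2*e12^2 = a^2 + b^2.
So M^{-1} = ~M / (a^2 + b^2) = (a - b*e12)/(a^2 + b^2).
a^2 + b^2 = 9 + 25 = 34
Scalar part = -3/34 = -3/34
Bivector coeff = -5/34 = -5/34
M^{-1} = -3/34 - 5/34*e12


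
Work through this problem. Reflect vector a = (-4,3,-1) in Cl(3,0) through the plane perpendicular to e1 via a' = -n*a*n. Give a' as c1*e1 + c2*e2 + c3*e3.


Reflection formula: a' = -n*a*n, with n = e1 (unit vector, n^2 = 1).
For reflection through hyperplane perp to e1:
The component along e1 flips sign, others stay.
a = (-4, 3, -1)
a' = (4, 3, -1)
a' = 4*e1 + 3*e2 - 1*e3


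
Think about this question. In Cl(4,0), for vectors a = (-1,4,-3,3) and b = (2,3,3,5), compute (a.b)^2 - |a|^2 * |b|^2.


a . b = (-1)*2 + 4*3 + (-3)*3 + 3*5
= -2 + 12 + (-9) + 15 = 16
|a|^2 = (-1)^2 + 4^2 + (-3)^2 + 3^2 = 35
|b|^2 = 2^2 + 3^2 + 3^2 + 5^2 = 47
(a.b)^2 = 16^2 = 256
|a|^2 * |b|^2 = 35 * 47 = 1645
Result = 256 - 1645 = -1389


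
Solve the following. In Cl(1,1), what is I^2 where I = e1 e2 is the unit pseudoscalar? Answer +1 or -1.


The pseudoscalar I = e1...e_n (product of all n generators) of Cl(p,q) satisfies I^2 = (-1)^(q + n(n-1)/2).
p = 1, q = 1, n = p + q = 2
n(n-1)/2 = 2 * 1 / 2 = 1
Exponent = q + n(n-1)/2 = 1 + 1 = 2
I^2 = (-1)^2 = +1


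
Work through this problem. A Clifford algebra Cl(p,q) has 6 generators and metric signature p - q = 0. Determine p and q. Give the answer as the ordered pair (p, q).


We need p + q = 6 and p - q = 0.
Adding: 2p = 6 + 0 = 6, so p = 3.
Then q = 6 - 3 = 3.
(p, q) = (3, 3)


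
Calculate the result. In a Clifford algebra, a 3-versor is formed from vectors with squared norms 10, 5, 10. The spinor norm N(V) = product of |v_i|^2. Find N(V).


Spinor norm N(V) = |v1|^2 * |v2|^2 * ... * |v3|^2
= 10 * 5 * 10
Running product: 10, 50, 500
N(V) = 500


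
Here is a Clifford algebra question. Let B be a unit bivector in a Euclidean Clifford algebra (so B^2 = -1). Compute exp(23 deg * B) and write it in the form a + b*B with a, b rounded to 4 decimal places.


For a unit bivector B with B^2 = -1, the exponential series gives
e^(theta*B) = cos(theta) + sin(theta)*B (the GA analogue of Euler's formula).
theta = 23 degrees = 0.401426 rad
cos(23 deg) = 0.9205
sin(23 deg) = 0.3907
exp(theta*B) = 0.9205 + 0.3907*B


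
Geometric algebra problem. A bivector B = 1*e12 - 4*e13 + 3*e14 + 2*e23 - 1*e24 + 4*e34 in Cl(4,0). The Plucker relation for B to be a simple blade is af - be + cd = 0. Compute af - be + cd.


Plucker relation: af - be + cd
a*f = 1*4 = 4
b*e = (-4)*(-1) = 4
c*d = 3*2 = 6
af - be + cd = 4 - 4 + 6
= 6


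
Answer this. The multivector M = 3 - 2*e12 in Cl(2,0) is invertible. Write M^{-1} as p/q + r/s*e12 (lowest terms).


M = 3 - 2*e12, where e12^2 = -1.
Since M commutes with its reverse ~M = a - b*e12, M * ~M = a^2 - b^2*e12^2 = a^2 + b^2.
So M^{-1} = ~M / (a^2 + b^2) = (a - b*e12)/(a^2 + b^2).
a^2 + b^2 = 9 + 4 = 13
Scalar part = 3/13 = 3/13
Bivector coeff = 2/13 = 2/13
M^{-1} = 3/13 + 2/13*e12


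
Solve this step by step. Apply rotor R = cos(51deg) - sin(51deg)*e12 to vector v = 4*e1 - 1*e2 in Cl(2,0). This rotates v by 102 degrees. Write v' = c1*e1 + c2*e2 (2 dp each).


Rotor R = cos(51deg) - sin(51deg)*e12
Rotation angle theta = 2 * 51 = 102 degrees
v' = R*v*~R rotates v by theta.
cos(102deg) = -0.2079, sin(102deg) = 0.9781
v'_1 = 4*cos(102deg) - (-1)*sin(102deg)
= 4*(-0.2079) - (-1)*0.9781
= 0.15
v'_2 = 4*sin(102deg) + (-1)*cos(102deg)
= 4*0.9781 + (-1)*(-0.2079)
= 4.12
v' = 0.15*e1 + 4.12*e2


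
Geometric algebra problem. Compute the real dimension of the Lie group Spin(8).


Spin(n) double-covers SO(n); both have Lie algebra so(n) of dimension n(n-1)/2.
n = 8
n(n-1) = 8 * 7 = 56
dim Spin(8) = 56/2 = 28


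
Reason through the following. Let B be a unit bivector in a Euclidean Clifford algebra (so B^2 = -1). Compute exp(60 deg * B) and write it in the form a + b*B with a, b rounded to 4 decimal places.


For a unit bivector B with B^2 = -1, the exponential series gives
e^(theta*B) = cos(theta) + sin(theta)*B (the GA analogue of Euler's formula).
theta = 60 degrees = 1.047198 rad
cos(60 deg) = 0.5000
sin(60 deg) = 0.8660
exp(theta*B) = 0.5000 + 0.8660*B


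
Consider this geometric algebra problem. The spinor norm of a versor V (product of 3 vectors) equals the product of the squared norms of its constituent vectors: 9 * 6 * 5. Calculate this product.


Spinor norm N(V) = |v1|^2 * |v2|^2 * ... * |v3|^2
= 9 * 6 * 5
Running product: 9, 54, 270
N(V) = 270


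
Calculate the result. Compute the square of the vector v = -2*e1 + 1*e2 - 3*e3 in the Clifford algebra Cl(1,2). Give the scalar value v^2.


v^2 = sum of c_i^2 * e_i^2
Positive signature terms (e_i^2 = +1): (-2)^2 = 4
Negative signature terms (e_j^2 = -1): 1^2 + (-3)^2 = 10
v^2 = 4 - 10 = -6


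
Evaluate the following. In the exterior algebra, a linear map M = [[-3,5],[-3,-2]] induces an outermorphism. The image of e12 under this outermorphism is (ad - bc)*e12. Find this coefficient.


The outermorphism of a linear map f sends e1^e2 to f(e1)^f(e2).
f(e1) = -3*e1 - 3*e2
f(e2) = 5*e1 - 2*e2
f(e1) ^ f(e2) = (-3*e1 - 3*e2) ^ (5*e1 - 2*e2)
= (-3)*(-2)*e12 + (-3)*5*e21
= (6 - (-15))*e12
= 21*e12
Coefficient = 21


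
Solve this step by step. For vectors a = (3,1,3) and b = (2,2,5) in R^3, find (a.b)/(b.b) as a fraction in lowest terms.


Projection coefficient = (a . b) / (b . b)
a . b = 3*2 + 1*2 + 3*5
= 6 + 2 + 15 = 23
b . b = 2^2 + 2^2 + 5^2
= 4 + 4 + 25 = 33
Coefficient = 23/33
In lowest terms: 23/33


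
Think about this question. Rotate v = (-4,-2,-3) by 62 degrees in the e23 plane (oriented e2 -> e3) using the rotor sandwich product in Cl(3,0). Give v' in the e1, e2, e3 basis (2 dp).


Rotor R = cos(31deg) - sin(31deg)*e23
Rotation angle theta = 2 * 31 = 62 degrees in the e23 plane (e2 -> e3).
The component perpendicular to the plane (e1) is invariant: v'_1 = v1 = -4.00
cos(62deg) = 0.4695, sin(62deg) = 0.8829
v'_2 = v2*cos(theta) - v3*sin(theta) = -2*0.4695 - (-3)*0.8829 = 1.71
v'_3 = v2*sin(theta) + v3*cos(theta) = -2*0.8829 + (-3)*0.4695 = -3.17
v' = -4.00*e1 + 1.71*e2 - 3.17*e3


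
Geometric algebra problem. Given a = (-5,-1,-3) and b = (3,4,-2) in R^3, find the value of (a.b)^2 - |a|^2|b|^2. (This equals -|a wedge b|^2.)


a . b = (-5)*3 + (-1)*4 + (-3)*(-2)
= -15 + (-4) + 6 = -13
|a|^2 = (-5)^2 + (-1)^2 + (-3)^2 = 35
|b|^2 = 3^2 + 4^2 + (-2)^2 = 29
(a.b)^2 = (-13)^2 = 169
|a|^2 * |b|^2 = 35 * 29 = 1015
Result = 169 - 1015 = -846


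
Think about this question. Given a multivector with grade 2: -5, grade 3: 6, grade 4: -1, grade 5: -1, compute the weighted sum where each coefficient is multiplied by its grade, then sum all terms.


Grade-weighted sum = sum of grade_k * coefficient_k
2*(-5) = -10
3*6 = 18
4*(-1) = -4
5*(-1) = -5
Total = -10 + 18 + (-4) + (-5) = -1


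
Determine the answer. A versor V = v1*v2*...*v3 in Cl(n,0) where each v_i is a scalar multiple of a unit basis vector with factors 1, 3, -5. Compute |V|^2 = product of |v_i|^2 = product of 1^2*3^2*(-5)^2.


Each vector v_i has |v_i|^2 = s_i^2
Squared scales: 1^2 = 1, 3^2 = 9, (-5)^2 = 25
|V|^2 = 1 * 9 * 25
= 225


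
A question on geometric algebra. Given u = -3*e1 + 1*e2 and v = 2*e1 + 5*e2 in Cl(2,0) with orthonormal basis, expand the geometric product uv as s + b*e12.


Expand: (-3*e1 + 1*e2)(2*e1 + 5*e2)
= (-3)*2*e1e1 + (-3)*5*e1e2 + 1*2*e2e1 + 1*5*e2e2
Using e1^2 = e2^2 = 1, e2e1 = -e1e2:
Scalar part s = (-3)*2 + 1*5 = -6 + 5 = -1
Bivector part b = (-3)*5 - 1*2 = -15 - 2 = -17
uv = -1 - 17*e12


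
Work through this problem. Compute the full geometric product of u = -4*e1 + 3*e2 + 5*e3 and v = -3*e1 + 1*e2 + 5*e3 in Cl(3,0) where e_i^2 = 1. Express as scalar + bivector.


In Cl(3,0): e_i^2 = 1, e_ie_j = -e_je_i for i != j.
Scalar part = u . v = (-4)*(-3) + 3*1 + 5*5
= 12 + 3 + 25 = 40
e12 coeff = (-4)*1 - 3*(-3) = -4 - (-9) = 5
e13 coeff = (-4)*5 - 5*(-3) = -20 - (-15) = -5
e23 coeff = 3*5 - 5*1 = 15 - 5 = 10
uv = 40 + 5*e12 - 5*e13 + 10*e23


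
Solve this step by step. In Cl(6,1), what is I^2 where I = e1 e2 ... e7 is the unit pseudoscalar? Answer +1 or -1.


The pseudoscalar I = e1...e_n (product of all n generators) of Cl(p,q) satisfies I^2 = (-1)^(q + n(n-1)/2).
p = 6, q = 1, n = p + q = 7
n(n-1)/2 = 7 * 6 / 2 = 21
Exponent = q + n(n-1)/2 = 1 + 21 = 22
I^2 = (-1)^22 = +1


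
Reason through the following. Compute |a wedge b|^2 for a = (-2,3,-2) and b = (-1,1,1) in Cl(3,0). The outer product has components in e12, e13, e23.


a wedge b = (a1*b2 - a2*b1)*e12 + (a1*b3 - a3*b1)*e13 + (a2*b3 - a3*b2)*e23
e12 coeff: (-2)*1 - 3*(-1) = -2 - (-3) = 1
e13 coeff: (-2)*1 - (-2)*(-1) = -2 - 2 = -4
e23 coeff: 3*1 - (-2)*1 = 3 - (-2) = 5
|a wedge b|^2 = 1^2 + (-4)^2 + 5^2
= 1 + 16 + 25
= 42


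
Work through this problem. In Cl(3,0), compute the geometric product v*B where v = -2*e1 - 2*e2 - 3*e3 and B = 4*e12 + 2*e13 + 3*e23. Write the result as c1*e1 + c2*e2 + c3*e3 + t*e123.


vB has grade-1 (vector) and grade-3 (trivector) parts: vB = (v _| B) + (v ^ B).
Vector part <vB>_1:
  e1: -v2*b12 - v3*b13 = -(-2)*(4) - (-3)*(2) = 14
  e2: v1*b12 - v3*b23 = (-2)*(4) - (-3)*(3) = 1
  e3: v1*b13 + v2*b23 = (-2)*(2) + (-2)*(3) = -10
Trivector part <vB>_3:
  e123: v1*b23 - v2*b13 + v3*b12 = (-2)*(3) - (-2)*(2) + (-3)*(4) = -14
vB = 14*e1 + 1*e2 - 10*e3 - 14*e123


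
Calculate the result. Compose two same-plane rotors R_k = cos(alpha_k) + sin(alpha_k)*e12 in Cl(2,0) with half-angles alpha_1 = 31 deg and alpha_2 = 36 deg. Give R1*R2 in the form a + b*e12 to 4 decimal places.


Same-plane rotors commute and their half-angles add:
R1*R2 = cos(a1 + a2) + sin(a1 + a2)*e12.
a1 + a2 = 31 + 36 = 67 deg
cos(67 deg) = 0.3907
sin(67 deg) = 0.9205
R1*R2 = 0.3907 + 0.9205*e12


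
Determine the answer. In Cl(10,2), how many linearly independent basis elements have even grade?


Even subalgebra dimension = 2^(n-1)
n = 10 + 2 = 12
2^(12 - 1) = 2^11 = 2048
Verification: sum of C(12,k) for even k = 1 + 66 + 495 + 924 + 495 + 66 + 1 = 2048
Result = 2048


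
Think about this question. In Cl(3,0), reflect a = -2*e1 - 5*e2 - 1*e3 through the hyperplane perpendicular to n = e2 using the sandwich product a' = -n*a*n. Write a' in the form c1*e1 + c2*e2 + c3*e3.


Reflection formula: a' = -n*a*n, with n = e2 (unit vector, n^2 = 1).
For reflection through hyperplane perp to e2:
The component along e2 flips sign, others stay.
a = (-2, -5, -1)
a' = (-2, 5, -1)
a' = -2*e1 + 5*e2 - 1*e3


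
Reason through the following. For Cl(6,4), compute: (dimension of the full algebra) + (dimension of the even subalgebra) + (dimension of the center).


n = 6 + 4 = 10
Total dim = 2^10 = 1024
Even subalgebra dim = 2^9 = 512
n is even, so center dim = 1
Sum = 1024 + 512 + 1 = 1537


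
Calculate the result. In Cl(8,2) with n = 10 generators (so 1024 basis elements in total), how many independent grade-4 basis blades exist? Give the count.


Number of grade-k basis blades in Cl(p,q) with n = p + q is C(n, k).
n = 8 + 2 = 10
C(10, 4) = 10! / (4! * 6!)
= 3628800 / (24 * 720)
= 210


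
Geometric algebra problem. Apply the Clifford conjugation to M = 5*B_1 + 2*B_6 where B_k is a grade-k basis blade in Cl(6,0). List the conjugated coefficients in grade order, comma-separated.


Clifford conjugate sign for grade k: (-1)^(k(k+1)/2)
Grade 1: (-1)^(1*2/2) = (-1)^1 = -1, coeff 5 -> -5
Grade 6: (-1)^(6*7/2) = (-1)^21 = -1, coeff 2 -> -2
Conjugated coefficients: -5, -2


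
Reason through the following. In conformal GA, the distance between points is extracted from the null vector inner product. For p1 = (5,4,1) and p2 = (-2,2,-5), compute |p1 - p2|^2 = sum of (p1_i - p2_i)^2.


p1 - p2 = (7, 2, 6)
|p1 - p2|^2 = 7^2 + 2^2 + 6^2
= 49 + 4 + 36
= 89


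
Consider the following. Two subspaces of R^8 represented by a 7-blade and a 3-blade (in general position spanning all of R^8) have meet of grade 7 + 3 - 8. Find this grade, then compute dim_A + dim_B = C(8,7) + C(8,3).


Meet grade = grade(A) + grade(B) - n
= 7 + 3 - 8 = 2
C(8,7) = 8
C(8,3) = 56
dim_A + dim_B = 8 + 56 = 64


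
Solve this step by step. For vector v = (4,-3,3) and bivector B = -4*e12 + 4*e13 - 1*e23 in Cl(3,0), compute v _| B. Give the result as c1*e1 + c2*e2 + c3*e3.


Left contraction v _| B = <vB>_1 (grade-1 part of the geometric product vB).
Using e1_|e12 = e2, e2_|e12 = -e1, e1_|e13 = e3, e3_|e13 = -e1, e2_|e23 = e3, e3_|e23 = -e2:
e1 coeff: -v2*b12 - v3*b13 = -(-3)*(-4) - (3)*(4) = -24
e2 coeff: v1*b12 - v3*b23 = (4)*(-4) - (3)*(-1) = -13
e3 coeff: v1*b13 + v2*b23 = (4)*(4) + (-3)*(-1) = 19
v _| B = -24*e1 - 13*e2 + 19*e3


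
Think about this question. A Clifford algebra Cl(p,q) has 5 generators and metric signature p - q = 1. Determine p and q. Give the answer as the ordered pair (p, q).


We need p + q = 5 and p - q = 1.
Adding: 2p = 5 + 1 = 6, so p = 3.
Then q = 5 - 3 = 2.
(p, q) = (3, 2)


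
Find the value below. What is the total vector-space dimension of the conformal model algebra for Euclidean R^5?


The conformal model of R^5 uses Cl(6,1): the 5 Euclidean generators plus two extra orthogonal generators e+ (e+^2 = +1) and e- (e-^2 = -1), from which the null vectors e0, einf are built.
Number of generators m = 5 + 2 = 7.
dim Cl(p,q) = 2^m = 2^7 = 128


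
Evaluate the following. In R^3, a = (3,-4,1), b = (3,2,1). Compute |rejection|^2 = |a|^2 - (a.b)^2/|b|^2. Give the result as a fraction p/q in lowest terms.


|a|^2 = 3^2 + (-4)^2 + 1^2 = 26
|b|^2 = 3^2 + 2^2 + 1^2 = 14
a . b = 3*3 + (-4)*2 + 1*1 = 2
(a.b)^2 = 2^2 = 4
|rej|^2 = 26 - 4/14
= (364 - 4)/14
= 360/14
In lowest terms: 180/7


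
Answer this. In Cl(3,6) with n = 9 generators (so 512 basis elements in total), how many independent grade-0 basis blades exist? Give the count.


Number of grade-k basis blades in Cl(p,q) with n = p + q is C(n, k).
n = 3 + 6 = 9
C(9, 0) = 9! / (0! * 9!)
= 362880 / (1 * 362880)
= 1


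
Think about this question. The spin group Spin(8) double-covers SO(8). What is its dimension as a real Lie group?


Spin(n) double-covers SO(n); both have Lie algebra so(n) of dimension n(n-1)/2.
n = 8
n(n-1) = 8 * 7 = 56
dim Spin(8) = 56/2 = 28


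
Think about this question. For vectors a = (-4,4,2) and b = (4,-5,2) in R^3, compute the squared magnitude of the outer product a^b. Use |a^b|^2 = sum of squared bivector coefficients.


a wedge b = (a1*b2 - a2*b1)*e12 + (a1*b3 - a3*b1)*e13 + (a2*b3 - a3*b2)*e23
e12 coeff: (-4)*(-5) - 4*4 = 20 - 16 = 4
e13 coeff: (-4)*2 - 2*4 = -8 - 8 = -16
e23 coeff: 4*2 - 2*(-5) = 8 - (-10) = 18
|a wedge b|^2 = 4^2 + (-16)^2 + 18^2
= 16 + 256 + 324
= 596


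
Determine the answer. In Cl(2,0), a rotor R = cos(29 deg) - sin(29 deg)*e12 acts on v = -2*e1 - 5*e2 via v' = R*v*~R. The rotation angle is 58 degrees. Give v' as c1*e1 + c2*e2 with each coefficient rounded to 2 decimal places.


Rotor R = cos(29deg) - sin(29deg)*e12
Rotation angle theta = 2 * 29 = 58 degrees
v' = R*v*~R rotates v by theta.
cos(58deg) = 0.5299, sin(58deg) = 0.8480
v'_1 = -2*cos(58deg) - (-5)*sin(58deg)
= -2*0.5299 - (-5)*0.8480
= 3.18
v'_2 = -2*sin(58deg) + (-5)*cos(58deg)
= -2*0.8480 + (-5)*0.5299
= -4.35
v' = 3.18*e1 - 4.35*e2


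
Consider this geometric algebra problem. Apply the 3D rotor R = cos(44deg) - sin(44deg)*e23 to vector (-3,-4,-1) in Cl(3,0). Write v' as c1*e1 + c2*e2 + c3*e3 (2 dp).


Rotor R = cos(44deg) - sin(44deg)*e23
Rotation angle theta = 2 * 44 = 88 degrees in the e23 plane (e2 -> e3).
The component perpendicular to the plane (e1) is invariant: v'_1 = v1 = -3.00
cos(88deg) = 0.0349, sin(88deg) = 0.9994
v'_2 = v2*cos(theta) - v3*sin(theta) = -4*0.0349 - (-1)*0.9994 = 0.86
v'_3 = v2*sin(theta) + v3*cos(theta) = -4*0.9994 + (-1)*0.0349 = -4.03
v' = -3.00*e1 + 0.86*e2 - 4.03*e3
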